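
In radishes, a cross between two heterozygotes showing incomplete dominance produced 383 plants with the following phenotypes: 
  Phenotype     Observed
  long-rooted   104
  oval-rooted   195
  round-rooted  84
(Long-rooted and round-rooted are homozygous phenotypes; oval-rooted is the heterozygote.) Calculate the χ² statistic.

With incomplete dominance, a heterozygote × heterozygote cross gives a 1:2:1 phenotypic ratio.
Under the 1:2:1 hypothesis (Σ ratio = 4, N = 383):
  long-rooted: 383 × 1/4 = 95.75
  oval-rooted: 383 × 2/4 = 191.5
  round-rooted: 383 × 1/4 = 95.75
χ² = Σ (O − E)² / E
  long-rooted: (104 − 95.75)² / 95.75 = 0.7108
  oval-rooted: (195 − 191.5)² / 191.5 = 0.0640
  round-rooted: (84 − 95.75)² / 95.75 = 1.4419
χ² = 0.7108 + 0.0640 + 1.4419 = 2.2167 ≈ 2.217

2.217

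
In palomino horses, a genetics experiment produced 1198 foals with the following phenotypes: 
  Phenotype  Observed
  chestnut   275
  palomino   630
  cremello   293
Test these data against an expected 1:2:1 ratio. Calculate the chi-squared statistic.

Expected counts for N = 1198 under a 1:2:1 ratio (total parts = 4):
  chestnut: 1198 × 1/4 = 299.5
  palomino: 1198 × 2/4 = 599
  cremello: 1198 × 1/4 = 299.5
χ² = Σ (O − E)² / E
  chestnut: (275 − 299.5)² / 299.5 = 2.0042
  palomino: (630 − 599)² / 599 = 1.6043
  cremello: (293 − 299.5)² / 299.5 = 0.1411
χ² = 2.0042 + 1.6043 + 0.1411 = 3.7496 ≈ 3.750

3.750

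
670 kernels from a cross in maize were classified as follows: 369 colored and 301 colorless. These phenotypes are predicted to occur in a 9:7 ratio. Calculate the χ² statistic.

Total ratio parts = 16. Expected numbers out of 670:
  colored: 670 × 9/16 = 376.875
  colorless: 670 × 7/16 = 293.125
χ² = Σ (O − E)² / E
  colored: (369 − 376.875)² / 376.875 = 0.1646
  colorless: (301 − 293.125)² / 293.125 = 0.2116
χ² = 0.1646 + 0.2116 = 0.3762 ≈ 0.376

0.376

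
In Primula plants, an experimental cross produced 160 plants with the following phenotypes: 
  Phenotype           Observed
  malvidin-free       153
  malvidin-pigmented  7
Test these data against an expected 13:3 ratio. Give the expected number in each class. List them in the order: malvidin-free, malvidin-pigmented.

130, 30

Under the 13:3 hypothesis (Σ ratio = 16, N = 160):
  malvidin-free: 160 × 13/16 = 130
  malvidin-pigmented: 160 × 3/16 = 30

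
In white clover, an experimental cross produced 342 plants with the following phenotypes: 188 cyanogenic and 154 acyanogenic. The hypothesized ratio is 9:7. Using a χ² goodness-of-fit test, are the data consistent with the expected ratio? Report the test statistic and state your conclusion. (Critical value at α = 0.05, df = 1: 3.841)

0.227; consistent

Under the 9:7 hypothesis (Σ ratio = 16, N = 342):
  cyanogenic: 342 × 9/16 = 192.375
  acyanogenic: 342 × 7/16 = 149.625
χ² = Σ (O − E)² / E
  cyanogenic: (188 − 192.375)² / 192.375 = 0.0995
  acyanogenic: (154 − 149.625)² / 149.625 = 0.1279
χ² = 0.0995 + 0.1279 = 0.2274 ≈ 0.227
Degrees of freedom = 2 − 1 = 1; critical value at α = 0.05 is 3.841.
Since 0.227 < 3.841, we fail to reject the null hypothesis — the data are consistent with the 9:7 ratio.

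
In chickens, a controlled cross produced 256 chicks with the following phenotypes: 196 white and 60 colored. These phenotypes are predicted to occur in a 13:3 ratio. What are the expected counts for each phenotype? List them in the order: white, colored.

The 13:3 ratio has 16 parts, so with N = 256 the expected counts are:
  white: 256 × 13/16 = 208
  colored: 256 × 3/16 = 48

208, 48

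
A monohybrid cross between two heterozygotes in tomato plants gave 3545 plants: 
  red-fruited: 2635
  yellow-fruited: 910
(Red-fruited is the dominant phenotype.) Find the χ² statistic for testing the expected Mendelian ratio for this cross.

For a monohybrid cross between heterozygotes with complete dominance, the expected phenotypic ratio is 3:1.
Expected counts for N = 3545 under a 3:1 ratio (total parts = 4):
  red-fruited: 3545 × 3/4 = 2658.75
  yellow-fruited: 3545 × 1/4 = 886.25
χ² = Σ (O − E)² / E
  red-fruited: (2635 − 2658.75)² / 2658.75 = 0.2122
  yellow-fruited: (910 − 886.25)² / 886.25 = 0.6365
χ² = 0.2122 + 0.6365 = 0.8487 ≈ 0.849

0.849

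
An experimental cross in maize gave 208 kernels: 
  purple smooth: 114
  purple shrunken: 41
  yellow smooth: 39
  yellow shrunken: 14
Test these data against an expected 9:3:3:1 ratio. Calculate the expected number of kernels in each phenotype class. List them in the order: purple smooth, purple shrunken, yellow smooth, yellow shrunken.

The 9:3:3:1 ratio has 16 parts, so with N = 208 the expected counts are:
  purple smooth: 208 × 9/16 = 117
  purple shrunken: 208 × 3/16 = 39
  yellow smooth: 208 × 3/16 = 39
  yellow shrunken: 208 × 1/16 = 13

117, 39, 39, 13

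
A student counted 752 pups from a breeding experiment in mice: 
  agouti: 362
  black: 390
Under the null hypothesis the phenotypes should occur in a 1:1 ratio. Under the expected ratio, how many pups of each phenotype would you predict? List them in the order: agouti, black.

Under the 1:1 hypothesis (Σ ratio = 2, N = 752):
  agouti: 752 × 1/2 = 376
  black: 752 × 1/2 = 376

376, 376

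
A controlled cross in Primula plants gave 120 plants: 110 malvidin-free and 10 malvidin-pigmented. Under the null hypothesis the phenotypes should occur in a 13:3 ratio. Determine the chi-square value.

8.547

Total ratio parts = 16. Expected numbers out of 120:
  malvidin-free: 120 × 13/16 = 97.5
  malvidin-pigmented: 120 × 3/16 = 22.5
χ² = Σ (O − E)² / E
  malvidin-free: (110 − 97.5)² / 97.5 = 1.6026
  malvidin-pigmented: (10 − 22.5)² / 22.5 = 6.9444
χ² = 1.6026 + 6.9444 = 8.547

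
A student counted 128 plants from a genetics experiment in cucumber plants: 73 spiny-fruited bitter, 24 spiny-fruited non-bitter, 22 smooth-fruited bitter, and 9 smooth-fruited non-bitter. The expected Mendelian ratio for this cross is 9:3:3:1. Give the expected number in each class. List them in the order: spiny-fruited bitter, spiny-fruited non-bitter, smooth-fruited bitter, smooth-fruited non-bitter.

Expected counts for N = 128 under a 9:3:3:1 ratio (total parts = 16):
  spiny-fruited bitter: 128 × 9/16 = 72
  spiny-fruited non-bitter: 128 × 3/16 = 24
  smooth-fruited bitter: 128 × 3/16 = 24
  smooth-fruited non-bitter: 128 × 1/16 = 8

72, 24, 24, 8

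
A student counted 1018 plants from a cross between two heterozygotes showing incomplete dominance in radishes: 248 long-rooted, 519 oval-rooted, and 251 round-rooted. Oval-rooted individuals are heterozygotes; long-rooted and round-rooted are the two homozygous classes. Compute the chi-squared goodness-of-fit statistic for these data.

0.411

With incomplete dominance, a heterozygote × heterozygote cross gives a 1:2:1 phenotypic ratio.
Under the 1:2:1 hypothesis (Σ ratio = 4, N = 1018):
  long-rooted: 1018 × 1/4 = 254.5
  oval-rooted: 1018 × 2/4 = 509
  round-rooted: 1018 × 1/4 = 254.5
χ² = Σ (O − E)² / E
  long-rooted: (248 − 254.5)² / 254.5 = 0.1660
  oval-rooted: (519 − 509)² / 509 = 0.1965
  round-rooted: (251 − 254.5)² / 254.5 = 0.0481
χ² = 0.1660 + 0.1965 + 0.0481 = 0.4106 ≈ 0.411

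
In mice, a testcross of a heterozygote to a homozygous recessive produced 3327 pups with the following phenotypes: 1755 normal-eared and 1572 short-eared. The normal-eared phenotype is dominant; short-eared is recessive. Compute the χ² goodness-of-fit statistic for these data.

10.066

A testcross of a heterozygote (Aa × aa) gives a 1:1 phenotypic ratio.
Total ratio parts = 2. Expected numbers out of 3327:
  normal-eared: 3327 × 1/2 = 1663.5
  short-eared: 3327 × 1/2 = 1663.5
χ² = Σ (O − E)² / E
  normal-eared: (1755 − 1663.5)² / 1663.5 = 5.0329
  short-eared: (1572 − 1663.5)² / 1663.5 = 5.0329
χ² = 5.0329 + 5.0329 = 10.0658 ≈ 10.066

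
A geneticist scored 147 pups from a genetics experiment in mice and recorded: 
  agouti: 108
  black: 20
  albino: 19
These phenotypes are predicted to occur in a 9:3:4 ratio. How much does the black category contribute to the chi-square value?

2.075

Total ratio parts = 16. Expected numbers out of 147:
  agouti: 147 × 9/16 = 82.6875
  black: 147 × 3/16 = 27.5625
  albino: 147 × 4/16 = 36.75
Contribution of black: (20 − 27.5625)² / 27.5625 = 2.0750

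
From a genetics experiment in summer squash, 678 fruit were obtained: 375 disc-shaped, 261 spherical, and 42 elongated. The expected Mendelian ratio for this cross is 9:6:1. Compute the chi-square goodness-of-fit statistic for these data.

Expected counts for N = 678 under a 9:6:1 ratio (total parts = 16):
  disc-shaped: 678 × 9/16 = 381.375
  spherical: 678 × 6/16 = 254.25
  elongated: 678 × 1/16 = 42.375
χ² = Σ (O − E)² / E
  disc-shaped: (375 − 381.375)² / 381.375 = 0.1066
  spherical: (261 − 254.25)² / 254.25 = 0.1792
  elongated: (42 − 42.375)² / 42.375 = 0.0033
χ² = 0.1066 + 0.1792 + 0.0033 = 0.2891 ≈ 0.289

0.289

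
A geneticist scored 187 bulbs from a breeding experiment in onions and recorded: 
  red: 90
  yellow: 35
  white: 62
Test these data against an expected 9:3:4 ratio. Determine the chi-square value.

7.168

The 9:3:4 ratio has 16 parts, so with N = 187 the expected counts are:
  red: 187 × 9/16 = 105.1875
  yellow: 187 × 3/16 = 35.0625
  white: 187 × 4/16 = 46.75
χ² = Σ (O − E)² / E
  red: (90 − 105.1875)² / 105.1875 = 2.1928
  yellow: (35 − 35.0625)² / 35.0625 = 0.0001
  white: (62 − 46.75)² / 46.75 = 4.9746
χ² = 2.1928 + 0.0001 + 4.9746 = 7.1675 ≈ 7.168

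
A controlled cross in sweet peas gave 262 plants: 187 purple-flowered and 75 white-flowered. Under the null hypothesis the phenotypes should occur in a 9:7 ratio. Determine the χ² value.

The 9:7 ratio has 16 parts, so with N = 262 the expected counts are:
  purple-flowered: 262 × 9/16 = 147.375
  white-flowered: 262 × 7/16 = 114.625
χ² = Σ (O − E)² / E
  purple-flowered: (187 − 147.375)² / 147.375 = 10.6541
  white-flowered: (75 − 114.625)² / 114.625 = 13.6981
χ² = 10.6541 + 13.6981 = 24.3522 ≈ 24.352

24.352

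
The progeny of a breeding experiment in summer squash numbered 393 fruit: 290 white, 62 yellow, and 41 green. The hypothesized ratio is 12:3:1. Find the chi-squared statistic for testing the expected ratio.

Under the 12:3:1 hypothesis (Σ ratio = 16, N = 393):
  white: 393 × 12/16 = 294.75
  yellow: 393 × 3/16 = 73.6875
  green: 393 × 1/16 = 24.5625
χ² = Σ (O − E)² / E
  white: (290 − 294.75)² / 294.75 = 0.0765
  yellow: (62 − 73.6875)² / 73.6875 = 1.8537
  green: (41 − 24.5625)² / 24.5625 = 11.0002
χ² = 0.0765 + 1.8537 + 11.0002 = 12.9304 ≈ 12.930

12.930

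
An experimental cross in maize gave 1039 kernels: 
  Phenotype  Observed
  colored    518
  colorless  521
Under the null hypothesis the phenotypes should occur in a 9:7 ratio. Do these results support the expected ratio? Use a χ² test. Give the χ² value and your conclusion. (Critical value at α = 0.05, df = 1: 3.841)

17.263; not consistent

Expected counts for N = 1039 under a 9:7 ratio (total parts = 16):
  colored: 1039 × 9/16 = 584.4375
  colorless: 1039 × 7/16 = 454.5625
χ² = Σ (O − E)² / E
  colored: (518 − 584.4375)² / 584.4375 = 7.5525
  colorless: (521 − 454.5625)² / 454.5625 = 9.7103
χ² = 7.5525 + 9.7103 = 17.2628 ≈ 17.263
Degrees of freedom = 2 − 1 = 1; critical value at α = 0.05 is 3.841.
Since 17.263 > 3.841, we reject the null hypothesis — the data do not fit the 9:7 ratio.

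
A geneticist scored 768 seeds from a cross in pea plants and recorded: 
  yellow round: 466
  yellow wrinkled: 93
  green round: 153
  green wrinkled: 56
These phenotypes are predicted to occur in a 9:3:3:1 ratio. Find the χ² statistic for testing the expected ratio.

22.634

Expected counts for N = 768 under a 9:3:3:1 ratio (total parts = 16):
  yellow round: 768 × 9/16 = 432
  yellow wrinkled: 768 × 3/16 = 144
  green round: 768 × 3/16 = 144
  green wrinkled: 768 × 1/16 = 48
χ² = Σ (O − E)² / E
  yellow round: (466 − 432)² / 432 = 2.6759
  yellow wrinkled: (93 − 144)² / 144 = 18.0625
  green round: (153 − 144)² / 144 = 0.5625
  green wrinkled: (56 − 48)² / 48 = 1.3333
χ² = 2.6759 + 18.0625 + 0.5625 + 1.3333 = 22.6342 ≈ 22.634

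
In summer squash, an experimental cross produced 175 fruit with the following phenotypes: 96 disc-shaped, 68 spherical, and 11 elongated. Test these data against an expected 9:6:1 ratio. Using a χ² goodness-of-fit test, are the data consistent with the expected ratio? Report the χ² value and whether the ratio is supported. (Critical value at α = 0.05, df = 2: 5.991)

0.147; consistent

The 9:6:1 ratio has 16 parts, so with N = 175 the expected counts are:
  disc-shaped: 175 × 9/16 = 98.4375
  spherical: 175 × 6/16 = 65.625
  elongated: 175 × 1/16 = 10.9375
χ² = Σ (O − E)² / E
  disc-shaped: (96 − 98.4375)² / 98.4375 = 0.0604
  spherical: (68 − 65.625)² / 65.625 = 0.0860
  elongated: (11 − 10.9375)² / 10.9375 = 0.0004
χ² = 0.0604 + 0.0860 + 0.0004 = 0.1468 ≈ 0.147
Degrees of freedom = 3 − 1 = 2; critical value at α = 0.05 is 5.991.
Since 0.147 < 5.991, we fail to reject the null hypothesis — the data are consistent with the 9:6:1 ratio.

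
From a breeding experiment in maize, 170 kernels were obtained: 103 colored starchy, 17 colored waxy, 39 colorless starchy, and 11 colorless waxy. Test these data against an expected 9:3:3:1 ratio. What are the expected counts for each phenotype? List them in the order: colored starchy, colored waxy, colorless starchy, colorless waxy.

95.625, 31.875, 31.875, 10.625

Total ratio parts = 16. Expected numbers out of 170:
  colored starchy: 170 × 9/16 = 95.625
  colored waxy: 170 × 3/16 = 31.875
  colorless starchy: 170 × 3/16 = 31.875
  colorless waxy: 170 × 1/16 = 10.625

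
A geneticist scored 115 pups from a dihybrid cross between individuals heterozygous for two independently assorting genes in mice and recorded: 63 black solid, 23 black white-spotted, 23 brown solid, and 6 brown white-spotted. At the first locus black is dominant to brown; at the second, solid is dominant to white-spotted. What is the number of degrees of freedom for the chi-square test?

3

A dihybrid F₂ with independent assortment and complete dominance at both loci gives a 9:3:3:1 phenotypic ratio.
A goodness-of-fit test with 4 phenotype classes has df = 4 − 1 = 3.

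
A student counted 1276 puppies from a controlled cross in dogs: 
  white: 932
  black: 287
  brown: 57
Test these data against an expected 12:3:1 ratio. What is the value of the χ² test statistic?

16.673

The 12:3:1 ratio has 16 parts, so with N = 1276 the expected counts are:
  white: 1276 × 12/16 = 957
  black: 1276 × 3/16 = 239.25
  brown: 1276 × 1/16 = 79.75
χ² = Σ (O − E)² / E
  white: (932 − 957)² / 957 = 0.6531
  black: (287 − 239.25)² / 239.25 = 9.5300
  brown: (57 − 79.75)² / 79.75 = 6.4898
χ² = 0.6531 + 9.5300 + 6.4898 = 16.6729 ≈ 16.673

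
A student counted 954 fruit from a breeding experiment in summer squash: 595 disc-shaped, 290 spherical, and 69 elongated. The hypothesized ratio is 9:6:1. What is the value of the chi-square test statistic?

Under the 9:6:1 hypothesis (Σ ratio = 16, N = 954):
  disc-shaped: 954 × 9/16 = 536.625
  spherical: 954 × 6/16 = 357.75
  elongated: 954 × 1/16 = 59.625
χ² = Σ (O − E)² / E
  disc-shaped: (595 − 536.625)² / 536.625 = 6.3501
  spherical: (290 − 357.75)² / 357.75 = 12.8304
  elongated: (69 − 59.625)² / 59.625 = 1.4741
χ² = 6.3501 + 12.8304 + 1.4741 = 20.6546 ≈ 20.655

20.655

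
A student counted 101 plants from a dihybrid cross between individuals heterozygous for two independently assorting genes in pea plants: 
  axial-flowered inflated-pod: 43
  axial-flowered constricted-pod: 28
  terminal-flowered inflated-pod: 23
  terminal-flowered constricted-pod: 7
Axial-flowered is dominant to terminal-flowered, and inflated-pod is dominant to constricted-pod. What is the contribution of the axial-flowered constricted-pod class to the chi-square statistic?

4.337

A dihybrid F₂ with independent assortment and complete dominance at both loci gives a 9:3:3:1 phenotypic ratio.
Total ratio parts = 16. Expected numbers out of 101:
  axial-flowered inflated-pod: 101 × 9/16 = 56.8125
  axial-flowered constricted-pod: 101 × 3/16 = 18.9375
  terminal-flowered inflated-pod: 101 × 3/16 = 18.9375
  terminal-flowered constricted-pod: 101 × 1/16 = 6.3125
Contribution of axial-flowered constricted-pod: (28 − 18.9375)² / 18.9375 = 4.3368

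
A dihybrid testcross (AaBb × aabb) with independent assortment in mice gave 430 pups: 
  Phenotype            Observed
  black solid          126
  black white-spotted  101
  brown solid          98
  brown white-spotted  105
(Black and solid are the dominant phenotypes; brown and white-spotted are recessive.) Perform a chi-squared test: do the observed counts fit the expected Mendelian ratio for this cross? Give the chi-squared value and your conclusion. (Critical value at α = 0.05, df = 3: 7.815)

4.474; consistent

A dihybrid testcross with independent assortment gives a 1:1:1:1 ratio.
The 1:1:1:1 ratio has 4 parts, so with N = 430 the expected counts are:
  black solid: 430 × 1/4 = 107.5
  black white-spotted: 430 × 1/4 = 107.5
  brown solid: 430 × 1/4 = 107.5
  brown white-spotted: 430 × 1/4 = 107.5
χ² = Σ (O − E)² / E
  black solid: (126 − 107.5)² / 107.5 = 3.1837
  black white-spotted: (101 − 107.5)² / 107.5 = 0.3930
  brown solid: (98 − 107.5)² / 107.5 = 0.8395
  brown white-spotted: (105 − 107.5)² / 107.5 = 0.0581
χ² = 3.1837 + 0.3930 + 0.8395 + 0.0581 = 4.4743 ≈ 4.474
Degrees of freedom = 4 − 1 = 3; critical value at α = 0.05 is 7.815.
Since 4.474 < 7.815, we fail to reject the null hypothesis — the data are consistent with the 1:1:1:1 ratio.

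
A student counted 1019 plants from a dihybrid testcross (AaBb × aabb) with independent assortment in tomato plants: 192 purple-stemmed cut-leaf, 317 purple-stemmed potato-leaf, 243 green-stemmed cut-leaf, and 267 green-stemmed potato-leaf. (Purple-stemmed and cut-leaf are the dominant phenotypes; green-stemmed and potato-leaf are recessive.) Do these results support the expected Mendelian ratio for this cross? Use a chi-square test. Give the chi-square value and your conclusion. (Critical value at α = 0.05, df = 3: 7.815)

A dihybrid testcross with independent assortment gives a 1:1:1:1 ratio.
Total ratio parts = 4. Expected numbers out of 1019:
  purple-stemmed cut-leaf: 1019 × 1/4 = 254.75
  purple-stemmed potato-leaf: 1019 × 1/4 = 254.75
  green-stemmed cut-leaf: 1019 × 1/4 = 254.75
  green-stemmed potato-leaf: 1019 × 1/4 = 254.75
χ² = Σ (O − E)² / E
  purple-stemmed cut-leaf: (192 − 254.75)² / 254.75 = 15.4566
  purple-stemmed potato-leaf: (317 − 254.75)² / 254.75 = 15.2112
  green-stemmed cut-leaf: (243 − 254.75)² / 254.75 = 0.5420
  green-stemmed potato-leaf: (267 − 254.75)² / 254.75 = 0.5891
χ² = 15.4566 + 15.2112 + 0.5420 + 0.5891 = 31.7989 ≈ 31.799
Degrees of freedom = 4 − 1 = 3; critical value at α = 0.05 is 7.815.
Since 31.799 > 7.815, we reject the null hypothesis — the data do not fit the 1:1:1:1 ratio.

31.799; not consistent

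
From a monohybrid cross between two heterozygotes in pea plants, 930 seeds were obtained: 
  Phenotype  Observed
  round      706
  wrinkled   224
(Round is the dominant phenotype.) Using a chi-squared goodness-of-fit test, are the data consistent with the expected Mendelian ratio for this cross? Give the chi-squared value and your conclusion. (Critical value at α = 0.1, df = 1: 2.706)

For a monohybrid cross between heterozygotes with complete dominance, the expected phenotypic ratio is 3:1.
Total ratio parts = 4. Expected numbers out of 930:
  round: 930 × 3/4 = 697.5
  wrinkled: 930 × 1/4 = 232.5
χ² = Σ (O − E)² / E
  round: (706 − 697.5)² / 697.5 = 0.1036
  wrinkled: (224 − 232.5)² / 232.5 = 0.3108
χ² = 0.1036 + 0.3108 = 0.4144 ≈ 0.414
Degrees of freedom = 2 − 1 = 1; critical value at α = 0.1 is 2.706.
Since 0.414 < 2.706, we fail to reject the null hypothesis — the data are consistent with the 3:1 ratio.

0.414; consistent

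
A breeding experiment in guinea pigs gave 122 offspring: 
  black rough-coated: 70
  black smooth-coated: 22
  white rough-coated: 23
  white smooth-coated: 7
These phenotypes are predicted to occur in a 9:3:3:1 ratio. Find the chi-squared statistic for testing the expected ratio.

0.113

Total ratio parts = 16. Expected numbers out of 122:
  black rough-coated: 122 × 9/16 = 68.625
  black smooth-coated: 122 × 3/16 = 22.875
  white rough-coated: 122 × 3/16 = 22.875
  white smooth-coated: 122 × 1/16 = 7.625
χ² = Σ (O − E)² / E
  black rough-coated: (70 − 68.625)² / 68.625 = 0.0276
  black smooth-coated: (22 − 22.875)² / 22.875 = 0.0335
  white rough-coated: (23 − 22.875)² / 22.875 = 0.0007
  white smooth-coated: (7 − 7.625)² / 7.625 = 0.0512
χ² = 0.0276 + 0.0335 + 0.0007 + 0.0512 = 0.113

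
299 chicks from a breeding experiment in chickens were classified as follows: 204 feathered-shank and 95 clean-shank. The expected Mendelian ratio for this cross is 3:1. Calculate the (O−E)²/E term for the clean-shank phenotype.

Total ratio parts = 4. Expected numbers out of 299:
  feathered-shank: 299 × 3/4 = 224.25
  clean-shank: 299 × 1/4 = 74.75
Contribution of clean-shank: (95 − 74.75)² / 74.75 = 5.4858

5.486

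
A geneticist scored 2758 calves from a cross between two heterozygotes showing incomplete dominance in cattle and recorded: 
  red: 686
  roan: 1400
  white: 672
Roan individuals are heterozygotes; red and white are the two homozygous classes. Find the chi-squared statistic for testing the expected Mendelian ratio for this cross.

With incomplete dominance, a heterozygote × heterozygote cross gives a 1:2:1 phenotypic ratio.
The 1:2:1 ratio has 4 parts, so with N = 2758 the expected counts are:
  red: 2758 × 1/4 = 689.5
  roan: 2758 × 2/4 = 1379
  white: 2758 × 1/4 = 689.5
χ² = Σ (O − E)² / E
  red: (686 − 689.5)² / 689.5 = 0.0178
  roan: (1400 − 1379)² / 1379 = 0.3198
  white: (672 − 689.5)² / 689.5 = 0.4442
χ² = 0.0178 + 0.3198 + 0.4442 = 0.7818 ≈ 0.782

0.782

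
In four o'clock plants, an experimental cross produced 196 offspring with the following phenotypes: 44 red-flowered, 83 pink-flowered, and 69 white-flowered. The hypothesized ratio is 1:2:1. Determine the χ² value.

10.969

Expected counts for N = 196 under a 1:2:1 ratio (total parts = 4):
  red-flowered: 196 × 1/4 = 49
  pink-flowered: 196 × 2/4 = 98
  white-flowered: 196 × 1/4 = 49
χ² = Σ (O − E)² / E
  red-flowered: (44 − 49)² / 49 = 0.5102
  pink-flowered: (83 − 98)² / 98 = 2.2959
  white-flowered: (69 − 49)² / 49 = 8.1633
χ² = 0.5102 + 2.2959 + 8.1633 = 10.9694 ≈ 10.969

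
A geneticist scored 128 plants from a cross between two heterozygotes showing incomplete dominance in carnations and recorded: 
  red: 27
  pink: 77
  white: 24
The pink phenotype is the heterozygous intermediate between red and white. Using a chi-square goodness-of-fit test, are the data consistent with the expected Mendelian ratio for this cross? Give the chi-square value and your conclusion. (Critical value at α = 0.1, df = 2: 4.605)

With incomplete dominance, a heterozygote × heterozygote cross gives a 1:2:1 phenotypic ratio.
The 1:2:1 ratio has 4 parts, so with N = 128 the expected counts are:
  red: 128 × 1/4 = 32
  pink: 128 × 2/4 = 64
  white: 128 × 1/4 = 32
χ² = Σ (O − E)² / E
  red: (27 − 32)² / 32 = 0.7812
  pink: (77 − 64)² / 64 = 2.6406
  white: (24 − 32)² / 32 = 2.0000
χ² = 0.7812 + 2.6406 + 2.0000 = 5.4218 ≈ 5.422
Degrees of freedom = 3 − 1 = 2; critical value at α = 0.1 is 4.605.
Since 5.422 > 4.605, we reject the null hypothesis — the data do not fit the 1:2:1 ratio.

5.422; not consistent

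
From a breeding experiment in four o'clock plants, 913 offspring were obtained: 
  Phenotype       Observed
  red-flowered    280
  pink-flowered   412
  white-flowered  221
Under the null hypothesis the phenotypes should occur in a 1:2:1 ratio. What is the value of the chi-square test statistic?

Expected counts for N = 913 under a 1:2:1 ratio (total parts = 4):
  red-flowered: 913 × 1/4 = 228.25
  pink-flowered: 913 × 2/4 = 456.5
  white-flowered: 913 × 1/4 = 228.25
χ² = Σ (O − E)² / E
  red-flowered: (280 − 228.25)² / 228.25 = 11.7330
  pink-flowered: (412 − 456.5)² / 456.5 = 4.3379
  white-flowered: (221 − 228.25)² / 228.25 = 0.2303
χ² = 11.7330 + 4.3379 + 0.2303 = 16.3012 ≈ 16.301

16.301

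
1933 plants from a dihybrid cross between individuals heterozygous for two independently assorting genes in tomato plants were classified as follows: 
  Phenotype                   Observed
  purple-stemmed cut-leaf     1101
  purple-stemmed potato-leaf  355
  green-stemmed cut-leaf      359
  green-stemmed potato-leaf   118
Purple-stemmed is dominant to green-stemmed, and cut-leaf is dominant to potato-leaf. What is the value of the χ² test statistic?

0.423

A dihybrid F₂ with independent assortment and complete dominance at both loci gives a 9:3:3:1 phenotypic ratio.
Expected counts for N = 1933 under a 9:3:3:1 ratio (total parts = 16):
  purple-stemmed cut-leaf: 1933 × 9/16 = 1087.3125
  purple-stemmed potato-leaf: 1933 × 3/16 = 362.4375
  green-stemmed cut-leaf: 1933 × 3/16 = 362.4375
  green-stemmed potato-leaf: 1933 × 1/16 = 120.8125
χ² = Σ (O − E)² / E
  purple-stemmed cut-leaf: (1101 − 1087.3125)² / 1087.3125 = 0.1723
  purple-stemmed potato-leaf: (355 − 362.4375)² / 362.4375 = 0.1526
  green-stemmed cut-leaf: (359 − 362.4375)² / 362.4375 = 0.0326
  green-stemmed potato-leaf: (118 − 120.8125)² / 120.8125 = 0.0655
χ² = 0.1723 + 0.1526 + 0.0326 + 0.0655 = 0.423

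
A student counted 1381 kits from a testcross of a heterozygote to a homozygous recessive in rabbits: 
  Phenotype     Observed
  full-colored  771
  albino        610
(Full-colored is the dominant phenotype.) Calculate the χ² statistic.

A testcross of a heterozygote (Aa × aa) gives a 1:1 phenotypic ratio.
The 1:1 ratio has 2 parts, so with N = 1381 the expected counts are:
  full-colored: 1381 × 1/2 = 690.5
  albino: 1381 × 1/2 = 690.5
χ² = Σ (O − E)² / E
  full-colored: (771 − 690.5)² / 690.5 = 9.3849
  albino: (610 − 690.5)² / 690.5 = 9.3849
χ² = 9.3849 + 9.3849 = 18.7698 ≈ 18.770

18.770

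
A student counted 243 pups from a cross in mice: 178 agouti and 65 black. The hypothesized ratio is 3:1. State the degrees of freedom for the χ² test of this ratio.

1

A goodness-of-fit test with 2 phenotype classes has df = 2 − 1 = 1.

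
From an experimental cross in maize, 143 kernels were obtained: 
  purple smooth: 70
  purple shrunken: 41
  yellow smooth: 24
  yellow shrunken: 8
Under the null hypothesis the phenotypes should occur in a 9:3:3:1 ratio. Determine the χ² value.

The 9:3:3:1 ratio has 16 parts, so with N = 143 the expected counts are:
  purple smooth: 143 × 9/16 = 80.4375
  purple shrunken: 143 × 3/16 = 26.8125
  yellow smooth: 143 × 3/16 = 26.8125
  yellow shrunken: 143 × 1/16 = 8.9375
χ² = Σ (O − E)² / E
  purple smooth: (70 − 80.4375)² / 80.4375 = 1.3544
  purple shrunken: (41 − 26.8125)² / 26.8125 = 7.5071
  yellow smooth: (24 − 26.8125)² / 26.8125 = 0.2950
  yellow shrunken: (8 − 8.9375)² / 8.9375 = 0.0983
χ² = 1.3544 + 7.5071 + 0.2950 + 0.0983 = 9.2548 ≈ 9.255

9.255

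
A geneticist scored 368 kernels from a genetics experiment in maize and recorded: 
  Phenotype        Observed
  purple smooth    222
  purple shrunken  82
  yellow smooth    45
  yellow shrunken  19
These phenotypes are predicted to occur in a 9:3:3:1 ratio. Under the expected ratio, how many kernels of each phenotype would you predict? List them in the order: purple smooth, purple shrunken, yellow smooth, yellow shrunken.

207, 69, 69, 23

Under the 9:3:3:1 hypothesis (Σ ratio = 16, N = 368):
  purple smooth: 368 × 9/16 = 207
  purple shrunken: 368 × 3/16 = 69
  yellow smooth: 368 × 3/16 = 69
  yellow shrunken: 368 × 1/16 = 23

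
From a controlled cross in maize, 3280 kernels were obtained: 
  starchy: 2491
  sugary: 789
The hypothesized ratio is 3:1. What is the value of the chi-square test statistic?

1.563

Expected counts for N = 3280 under a 3:1 ratio (total parts = 4):
  starchy: 3280 × 3/4 = 2460
  sugary: 3280 × 1/4 = 820
χ² = Σ (O − E)² / E
  starchy: (2491 − 2460)² / 2460 = 0.3907
  sugary: (789 − 820)² / 820 = 1.1720
χ² = 0.3907 + 1.1720 = 1.5627 ≈ 1.563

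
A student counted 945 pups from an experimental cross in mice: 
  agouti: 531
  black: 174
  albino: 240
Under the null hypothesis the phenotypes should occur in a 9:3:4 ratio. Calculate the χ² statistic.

Total ratio parts = 16. Expected numbers out of 945:
  agouti: 945 × 9/16 = 531.5625
  black: 945 × 3/16 = 177.1875
  albino: 945 × 4/16 = 236.25
χ² = Σ (O − E)² / E
  agouti: (531 − 531.5625)² / 531.5625 = 0.0006
  black: (174 − 177.1875)² / 177.1875 = 0.0573
  albino: (240 − 236.25)² / 236.25 = 0.0595
χ² = 0.0006 + 0.0573 + 0.0595 = 0.1174 ≈ 0.117

0.117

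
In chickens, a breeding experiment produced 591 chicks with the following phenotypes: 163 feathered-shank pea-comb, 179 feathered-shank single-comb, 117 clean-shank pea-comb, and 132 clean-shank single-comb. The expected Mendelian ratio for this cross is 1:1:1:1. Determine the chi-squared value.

16.262

Expected counts for N = 591 under a 1:1:1:1 ratio (total parts = 4):
  feathered-shank pea-comb: 591 × 1/4 = 147.75
  feathered-shank single-comb: 591 × 1/4 = 147.75
  clean-shank pea-comb: 591 × 1/4 = 147.75
  clean-shank single-comb: 591 × 1/4 = 147.75
χ² = Σ (O − E)² / E
  feathered-shank pea-comb: (163 − 147.75)² / 147.75 = 1.5740
  feathered-shank single-comb: (179 − 147.75)² / 147.75 = 6.6096
  clean-shank pea-comb: (117 − 147.75)² / 147.75 = 6.3997
  clean-shank single-comb: (132 − 147.75)² / 147.75 = 1.6789
χ² = 1.5740 + 6.6096 + 6.3997 + 1.6789 = 16.2622 ≈ 16.262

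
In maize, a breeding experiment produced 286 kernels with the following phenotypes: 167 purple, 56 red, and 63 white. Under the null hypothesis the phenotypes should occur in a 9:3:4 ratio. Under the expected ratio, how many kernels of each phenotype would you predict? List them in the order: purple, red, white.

The 9:3:4 ratio has 16 parts, so with N = 286 the expected counts are:
  purple: 286 × 9/16 = 160.875
  red: 286 × 3/16 = 53.625
  white: 286 × 4/16 = 71.5

160.875, 53.625, 71.5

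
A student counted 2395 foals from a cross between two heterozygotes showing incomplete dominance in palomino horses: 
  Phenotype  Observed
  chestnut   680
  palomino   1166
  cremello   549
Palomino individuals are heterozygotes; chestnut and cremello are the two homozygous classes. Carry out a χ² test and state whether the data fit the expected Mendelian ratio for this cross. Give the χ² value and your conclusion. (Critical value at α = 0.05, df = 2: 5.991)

15.988; not consistent

With incomplete dominance, a heterozygote × heterozygote cross gives a 1:2:1 phenotypic ratio.
The 1:2:1 ratio has 4 parts, so with N = 2395 the expected counts are:
  chestnut: 2395 × 1/4 = 598.75
  palomino: 2395 × 2/4 = 1197.5
  cremello: 2395 × 1/4 = 598.75
χ² = Σ (O − E)² / E
  chestnut: (680 − 598.75)² / 598.75 = 11.0256
  palomino: (1166 − 1197.5)² / 1197.5 = 0.8286
  cremello: (549 − 598.75)² / 598.75 = 4.1337
χ² = 11.0256 + 0.8286 + 4.1337 = 15.9879 ≈ 15.988
Degrees of freedom = 3 − 1 = 2; critical value at α = 0.05 is 5.991.
Since 15.988 > 5.991, we reject the null hypothesis — the data do not fit the 1:2:1 ratio.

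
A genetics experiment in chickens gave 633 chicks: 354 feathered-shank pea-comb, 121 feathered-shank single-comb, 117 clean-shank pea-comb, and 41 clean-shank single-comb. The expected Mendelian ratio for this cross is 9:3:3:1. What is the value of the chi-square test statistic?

The 9:3:3:1 ratio has 16 parts, so with N = 633 the expected counts are:
  feathered-shank pea-comb: 633 × 9/16 = 356.0625
  feathered-shank single-comb: 633 × 3/16 = 118.6875
  clean-shank pea-comb: 633 × 3/16 = 118.6875
  clean-shank single-comb: 633 × 1/16 = 39.5625
χ² = Σ (O − E)² / E
  feathered-shank pea-comb: (354 − 356.0625)² / 356.0625 = 0.0119
  feathered-shank single-comb: (121 − 118.6875)² / 118.6875 = 0.0451
  clean-shank pea-comb: (117 − 118.6875)² / 118.6875 = 0.0240
  clean-shank single-comb: (41 − 39.5625)² / 39.5625 = 0.0522
χ² = 0.0119 + 0.0451 + 0.0240 + 0.0522 = 0.1332 ≈ 0.133

0.133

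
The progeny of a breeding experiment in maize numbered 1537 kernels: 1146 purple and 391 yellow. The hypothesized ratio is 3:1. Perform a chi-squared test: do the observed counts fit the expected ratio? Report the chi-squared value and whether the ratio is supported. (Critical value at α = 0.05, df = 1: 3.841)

Expected counts for N = 1537 under a 3:1 ratio (total parts = 4):
  purple: 1537 × 3/4 = 1152.75
  yellow: 1537 × 1/4 = 384.25
χ² = Σ (O − E)² / E
  purple: (1146 − 1152.75)² / 1152.75 = 0.0395
  yellow: (391 − 384.25)² / 384.25 = 0.1186
χ² = 0.0395 + 0.1186 = 0.1581 ≈ 0.158
Degrees of freedom = 2 − 1 = 1; critical value at α = 0.05 is 3.841.
Since 0.158 < 3.841, we fail to reject the null hypothesis — the data are consistent with the 3:1 ratio.

0.158; consistent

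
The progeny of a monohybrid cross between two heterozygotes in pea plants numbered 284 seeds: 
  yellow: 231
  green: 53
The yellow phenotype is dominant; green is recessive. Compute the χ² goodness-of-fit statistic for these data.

For a monohybrid cross between heterozygotes with complete dominance, the expected phenotypic ratio is 3:1.
Total ratio parts = 4. Expected numbers out of 284:
  yellow: 284 × 3/4 = 213
  green: 284 × 1/4 = 71
χ² = Σ (O − E)² / E
  yellow: (231 − 213)² / 213 = 1.5211
  green: (53 − 71)² / 71 = 4.5634
χ² = 1.5211 + 4.5634 = 6.0845 ≈ 6.085

6.085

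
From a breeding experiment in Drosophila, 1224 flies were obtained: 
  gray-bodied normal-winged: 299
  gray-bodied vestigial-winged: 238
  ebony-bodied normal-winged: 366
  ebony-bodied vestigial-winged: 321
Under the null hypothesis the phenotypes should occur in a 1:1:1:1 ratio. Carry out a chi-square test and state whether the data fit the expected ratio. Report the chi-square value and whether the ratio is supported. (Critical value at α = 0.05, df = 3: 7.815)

27.771; not consistent

Expected counts for N = 1224 under a 1:1:1:1 ratio (total parts = 4):
  gray-bodied normal-winged: 1224 × 1/4 = 306
  gray-bodied vestigial-winged: 1224 × 1/4 = 306
  ebony-bodied normal-winged: 1224 × 1/4 = 306
  ebony-bodied vestigial-winged: 1224 × 1/4 = 306
χ² = Σ (O − E)² / E
  gray-bodied normal-winged: (299 − 306)² / 306 = 0.1601
  gray-bodied vestigial-winged: (238 − 306)² / 306 = 15.1111
  ebony-bodied normal-winged: (366 − 306)² / 306 = 11.7647
  ebony-bodied vestigial-winged: (321 − 306)² / 306 = 0.7353
χ² = 0.1601 + 15.1111 + 11.7647 + 0.7353 = 27.7712 ≈ 27.771
Degrees of freedom = 4 − 1 = 3; critical value at α = 0.05 is 7.815.
Since 27.771 > 7.815, we reject the null hypothesis — the data do not fit the 1:1:1:1 ratio.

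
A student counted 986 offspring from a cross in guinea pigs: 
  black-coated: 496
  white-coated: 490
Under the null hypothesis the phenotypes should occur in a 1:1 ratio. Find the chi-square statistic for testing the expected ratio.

0.037

The 1:1 ratio has 2 parts, so with N = 986 the expected counts are:
  black-coated: 986 × 1/2 = 493
  white-coated: 986 × 1/2 = 493
χ² = Σ (O − E)² / E
  black-coated: (496 − 493)² / 493 = 0.0183
  white-coated: (490 − 493)² / 493 = 0.0183
χ² = 0.0183 + 0.0183 = 0.0366 ≈ 0.037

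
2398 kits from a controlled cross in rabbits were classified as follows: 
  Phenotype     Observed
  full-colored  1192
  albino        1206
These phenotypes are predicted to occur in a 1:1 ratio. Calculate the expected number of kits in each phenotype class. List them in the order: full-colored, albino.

Expected counts for N = 2398 under a 1:1 ratio (total parts = 2):
  full-colored: 2398 × 1/2 = 1199
  albino: 2398 × 1/2 = 1199

1199, 1199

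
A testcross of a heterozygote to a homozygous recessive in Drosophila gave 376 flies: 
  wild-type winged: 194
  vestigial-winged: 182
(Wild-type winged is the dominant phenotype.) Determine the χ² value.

A testcross of a heterozygote (Aa × aa) gives a 1:1 phenotypic ratio.
Expected counts for N = 376 under a 1:1 ratio (total parts = 2):
  wild-type winged: 376 × 1/2 = 188
  vestigial-winged: 376 × 1/2 = 188
χ² = Σ (O − E)² / E
  wild-type winged: (194 − 188)² / 188 = 0.1915
  vestigial-winged: (182 − 188)² / 188 = 0.1915
χ² = 0.1915 + 0.1915 = 0.383

0.383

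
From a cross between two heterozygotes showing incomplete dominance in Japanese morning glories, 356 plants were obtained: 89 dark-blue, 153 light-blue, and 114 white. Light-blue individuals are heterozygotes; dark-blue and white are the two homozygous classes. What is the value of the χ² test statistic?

10.534

With incomplete dominance, a heterozygote × heterozygote cross gives a 1:2:1 phenotypic ratio.
Total ratio parts = 4. Expected numbers out of 356:
  dark-blue: 356 × 1/4 = 89
  light-blue: 356 × 2/4 = 178
  white: 356 × 1/4 = 89
χ² = Σ (O − E)² / E
  dark-blue: (89 − 89)² / 89 = 0.0000
  light-blue: (153 − 178)² / 178 = 3.5112
  white: (114 − 89)² / 89 = 7.0225
χ² = 0.0000 + 3.5112 + 7.0225 = 10.5337 ≈ 10.534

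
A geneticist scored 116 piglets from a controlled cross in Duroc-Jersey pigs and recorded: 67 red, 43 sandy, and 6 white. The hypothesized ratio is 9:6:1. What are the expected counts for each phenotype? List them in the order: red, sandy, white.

Total ratio parts = 16. Expected numbers out of 116:
  red: 116 × 9/16 = 65.25
  sandy: 116 × 6/16 = 43.5
  white: 116 × 1/16 = 7.25

65.25, 43.5, 7.25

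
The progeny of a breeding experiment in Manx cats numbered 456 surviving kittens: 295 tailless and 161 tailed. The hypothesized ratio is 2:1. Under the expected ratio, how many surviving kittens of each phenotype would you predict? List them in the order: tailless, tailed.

The 2:1 ratio has 3 parts, so with N = 456 the expected counts are:
  tailless: 456 × 2/3 = 304
  tailed: 456 × 1/3 = 152

304, 152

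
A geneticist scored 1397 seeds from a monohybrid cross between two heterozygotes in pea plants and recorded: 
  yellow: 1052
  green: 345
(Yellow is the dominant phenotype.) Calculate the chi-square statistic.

0.069

For a monohybrid cross between heterozygotes with complete dominance, the expected phenotypic ratio is 3:1.
Under the 3:1 hypothesis (Σ ratio = 4, N = 1397):
  yellow: 1397 × 3/4 = 1047.75
  green: 1397 × 1/4 = 349.25
χ² = Σ (O − E)² / E
  yellow: (1052 − 1047.75)² / 1047.75 = 0.0172
  green: (345 − 349.25)² / 349.25 = 0.0517
χ² = 0.0172 + 0.0517 = 0.0689 ≈ 0.069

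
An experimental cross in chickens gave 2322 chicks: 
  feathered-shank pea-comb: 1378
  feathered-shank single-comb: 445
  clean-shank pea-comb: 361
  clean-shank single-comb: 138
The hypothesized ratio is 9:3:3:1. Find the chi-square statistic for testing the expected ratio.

Under the 9:3:3:1 hypothesis (Σ ratio = 16, N = 2322):
  feathered-shank pea-comb: 2322 × 9/16 = 1306.125
  feathered-shank single-comb: 2322 × 3/16 = 435.375
  clean-shank pea-comb: 2322 × 3/16 = 435.375
  clean-shank single-comb: 2322 × 1/16 = 145.125
χ² = Σ (O − E)² / E
  feathered-shank pea-comb: (1378 − 1306.125)² / 1306.125 = 3.9552
  feathered-shank single-comb: (445 − 435.375)² / 435.375 = 0.2128
  clean-shank pea-comb: (361 − 435.375)² / 435.375 = 12.7055
  clean-shank single-comb: (138 − 145.125)² / 145.125 = 0.3498
χ² = 3.9552 + 0.2128 + 12.7055 + 0.3498 = 17.2233 ≈ 17.223

17.223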